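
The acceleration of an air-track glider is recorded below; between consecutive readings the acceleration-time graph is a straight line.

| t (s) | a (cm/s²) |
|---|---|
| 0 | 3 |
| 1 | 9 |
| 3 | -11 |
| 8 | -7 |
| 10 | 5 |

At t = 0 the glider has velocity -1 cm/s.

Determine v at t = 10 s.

-44 cm/s

Δv equals the area under the a-t graph; then v = v₀ + Δv.
0–1 s: ½(3 + 9)(1) = 6 cm/s
1–3 s: ½(9 + -11)(2) = -2 cm/s
3–8 s: ½(-11 + -7)(5) = -45 cm/s
8–10 s: ½(-7 + 5)(2) = -2 cm/s
Δv = -43 cm/s, so v(10) = -1 + (-43) = -44 cm/s.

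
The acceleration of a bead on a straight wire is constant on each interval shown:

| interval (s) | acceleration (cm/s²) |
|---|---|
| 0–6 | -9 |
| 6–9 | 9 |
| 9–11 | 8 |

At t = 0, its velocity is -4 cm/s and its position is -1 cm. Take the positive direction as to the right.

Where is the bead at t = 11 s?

-366.5 cm

On each constant-a segment, Δv = aΔt and Δx = v₀Δt + ½aΔt²; chain segment to segment.
0–6 s: v starts -4 cm/s; Δx = -4·6 + ½·-9·6² = -186 cm; v ends -58 cm/s.
6–9 s: v starts -58 cm/s; Δx = -58·3 + ½·9·3² = -133.5 cm; v ends -31 cm/s.
9–11 s: v starts -31 cm/s; Δx = -31·2 + ½·8·2² = -46 cm; v ends -15 cm/s.
x(11) = -1 + Σ Δx = -366.5 cm.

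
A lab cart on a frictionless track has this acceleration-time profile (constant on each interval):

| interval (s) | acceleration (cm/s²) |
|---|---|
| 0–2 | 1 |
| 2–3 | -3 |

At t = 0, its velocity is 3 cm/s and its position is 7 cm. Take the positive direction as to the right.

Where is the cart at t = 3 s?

On each constant-a segment, Δv = aΔt and Δx = v₀Δt + ½aΔt²; chain segment to segment.
0–2 s: v starts 3 cm/s; Δx = 3·2 + ½·1·2² = 8 cm; v ends 5 cm/s.
2–3 s: v starts 5 cm/s; Δx = 5·1 + ½·-3·1² = 3.5 cm; v ends 2 cm/s.
x(3) = 7 + Σ Δx = 18.5 cm.

18.5 cm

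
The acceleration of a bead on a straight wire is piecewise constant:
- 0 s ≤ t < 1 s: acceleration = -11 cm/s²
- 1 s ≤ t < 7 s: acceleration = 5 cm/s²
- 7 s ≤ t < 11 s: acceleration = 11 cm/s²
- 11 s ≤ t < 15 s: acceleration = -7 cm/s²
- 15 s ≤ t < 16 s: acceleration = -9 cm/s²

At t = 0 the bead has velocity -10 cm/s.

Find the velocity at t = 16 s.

16 cm/s

Δv equals the area under the a-t graph; then v = v₀ + Δv.
0–1 s: -11 × 1 = -11 cm/s
1–7 s: 5 × 6 = 30 cm/s
7–11 s: 11 × 4 = 44 cm/s
11–15 s: -7 × 4 = -28 cm/s
15–16 s: -9 × 1 = -9 cm/s
Δv = 26 cm/s, so v(16) = -10 + (26) = 16 cm/s.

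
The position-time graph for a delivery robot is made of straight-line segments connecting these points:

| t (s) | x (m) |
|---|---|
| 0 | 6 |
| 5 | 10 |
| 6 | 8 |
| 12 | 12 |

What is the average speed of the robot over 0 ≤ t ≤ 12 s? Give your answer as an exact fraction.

Average speed = (total path length)/(elapsed time); on a piecewise-linear x-t graph the path length is Σ|Δx|.
0–5 s: |Δx| = |10 − 6| = 4 m
5–6 s: |Δx| = |8 − 10| = 2 m
6–12 s: |Δx| = |12 − 8| = 4 m
Total path = 10 m; average speed = 10/12 = 5/6 m/s.

5/6 m/s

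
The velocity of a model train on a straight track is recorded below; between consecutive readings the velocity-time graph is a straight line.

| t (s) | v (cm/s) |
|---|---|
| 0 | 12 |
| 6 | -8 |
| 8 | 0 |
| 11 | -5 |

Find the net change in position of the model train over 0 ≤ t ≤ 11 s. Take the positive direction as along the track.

Displacement is the signed area under the v-t curve.
0–6 s: ½(12 + -8)(6) = 12 cm
6–8 s: ½(-8 + 0)(2) = -8 cm
8–11 s: ½(0 + -5)(3) = -7.5 cm
Net displacement = -3.5 cm

-3.5 cm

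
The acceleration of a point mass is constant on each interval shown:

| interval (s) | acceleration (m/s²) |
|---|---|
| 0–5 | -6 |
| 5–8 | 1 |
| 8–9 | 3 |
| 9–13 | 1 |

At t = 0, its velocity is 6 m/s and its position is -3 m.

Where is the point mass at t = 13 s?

On each constant-a segment, Δv = aΔt and Δx = v₀Δt + ½aΔt²; chain segment to segment.
0–5 s: v starts 6 m/s; Δx = 6·5 + ½·-6·5² = -45 m; v ends -24 m/s.
5–8 s: v starts -24 m/s; Δx = -24·3 + ½·1·3² = -67.5 m; v ends -21 m/s.
8–9 s: v starts -21 m/s; Δx = -21·1 + ½·3·1² = -19.5 m; v ends -18 m/s.
9–13 s: v starts -18 m/s; Δx = -18·4 + ½·1·4² = -64 m; v ends -14 m/s.
x(13) = -3 + Σ Δx = -199 m.

-199 m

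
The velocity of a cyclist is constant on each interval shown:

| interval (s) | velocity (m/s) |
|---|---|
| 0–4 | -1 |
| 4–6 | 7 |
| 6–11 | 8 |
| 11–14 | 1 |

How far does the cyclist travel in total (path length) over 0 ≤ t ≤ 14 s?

61 m

Distance (not displacement) is the total path length: add the absolute areas under v-t.
0–4 s: |-1| × 4 = 4 m
4–6 s: |7| × 2 = 14 m
6–11 s: |8| × 5 = 40 m
11–14 s: |1| × 3 = 3 m
Total distance = 61 m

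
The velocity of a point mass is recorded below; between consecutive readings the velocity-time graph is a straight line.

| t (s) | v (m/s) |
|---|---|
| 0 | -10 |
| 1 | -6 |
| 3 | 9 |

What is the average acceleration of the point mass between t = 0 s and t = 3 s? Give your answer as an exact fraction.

19/3 m/s²

Average acceleration = Δv/Δt = (9 − -10)/(3 − 0) = 19/3 m/s².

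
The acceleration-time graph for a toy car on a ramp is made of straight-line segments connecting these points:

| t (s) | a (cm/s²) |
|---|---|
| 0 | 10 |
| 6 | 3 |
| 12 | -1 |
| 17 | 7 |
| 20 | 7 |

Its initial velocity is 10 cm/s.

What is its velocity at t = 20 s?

91 cm/s

Δv equals the area under the a-t graph; then v = v₀ + Δv.
0–6 s: ½(10 + 3)(6) = 39 cm/s
6–12 s: ½(3 + -1)(6) = 6 cm/s
12–17 s: ½(-1 + 7)(5) = 15 cm/s
17–20 s: 7 × 3 = 21 cm/s
Δv = 81 cm/s, so v(20) = 10 + (81) = 91 cm/s.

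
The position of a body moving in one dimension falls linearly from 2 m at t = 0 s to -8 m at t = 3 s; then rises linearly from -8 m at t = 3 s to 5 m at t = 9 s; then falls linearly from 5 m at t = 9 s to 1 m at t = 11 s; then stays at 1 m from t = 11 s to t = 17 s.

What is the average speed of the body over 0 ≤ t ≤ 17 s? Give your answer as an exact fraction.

27/17 m/s

Average speed = (total path length)/(elapsed time); on a piecewise-linear x-t graph the path length is Σ|Δx|.
0–3 s: |Δx| = |-8 − 2| = 10 m
3–9 s: |Δx| = |5 − -8| = 13 m
9–11 s: |Δx| = |1 − 5| = 4 m
11–17 s: |Δx| = |1 − 1| = 0 m
Total path = 27 m; average speed = 27/17 = 27/17 m/s.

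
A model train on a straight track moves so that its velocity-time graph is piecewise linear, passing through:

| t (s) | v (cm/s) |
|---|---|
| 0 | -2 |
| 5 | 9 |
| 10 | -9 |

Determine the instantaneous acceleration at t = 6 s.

-3.6 cm/s²

Acceleration is the slope of the v-t graph on 5–10 s: (-9 − 9)/(10 − 5) = -3.6 cm/s².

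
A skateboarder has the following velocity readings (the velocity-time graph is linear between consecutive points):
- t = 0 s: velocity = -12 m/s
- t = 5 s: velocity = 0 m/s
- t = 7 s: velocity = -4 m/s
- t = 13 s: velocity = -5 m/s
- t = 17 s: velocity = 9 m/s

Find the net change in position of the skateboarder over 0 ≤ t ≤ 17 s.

Net displacement equals the area under the velocity-time graph (areas below the axis count negative).
0–5 s: ½(-12 + 0)(5) = -30 m
5–7 s: ½(0 + -4)(2) = -4 m
7–13 s: ½(-4 + -5)(6) = -27 m
13–17 s: ½(-5 + 9)(4) = 8 m
Net displacement = -53 m

-53 m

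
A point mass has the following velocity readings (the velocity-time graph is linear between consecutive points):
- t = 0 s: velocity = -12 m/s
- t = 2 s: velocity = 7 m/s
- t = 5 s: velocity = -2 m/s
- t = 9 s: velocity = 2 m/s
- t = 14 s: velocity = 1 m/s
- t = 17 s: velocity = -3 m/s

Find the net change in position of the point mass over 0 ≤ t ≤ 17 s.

7 m

Net displacement equals the area under the velocity-time graph (areas below the axis count negative).
0–2 s: ½(-12 + 7)(2) = -5 m
2–5 s: ½(7 + -2)(3) = 7.5 m
5–9 s: ½(-2 + 2)(4) = 0 m
9–14 s: ½(2 + 1)(5) = 7.5 m
14–17 s: ½(1 + -3)(3) = -3 m
Net displacement = 7 m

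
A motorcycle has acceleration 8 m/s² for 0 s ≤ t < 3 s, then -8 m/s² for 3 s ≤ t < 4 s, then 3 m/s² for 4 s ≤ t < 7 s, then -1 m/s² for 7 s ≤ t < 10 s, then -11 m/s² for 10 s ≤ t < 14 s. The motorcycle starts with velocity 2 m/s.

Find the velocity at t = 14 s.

Δv equals the area under the a-t graph; then v = v₀ + Δv.
0–3 s: 8 × 3 = 24 m/s
3–4 s: -8 × 1 = -8 m/s
4–7 s: 3 × 3 = 9 m/s
7–10 s: -1 × 3 = -3 m/s
10–14 s: -11 × 4 = -44 m/s
Δv = -22 m/s, so v(14) = 2 + (-22) = -20 m/s.

-20 m/s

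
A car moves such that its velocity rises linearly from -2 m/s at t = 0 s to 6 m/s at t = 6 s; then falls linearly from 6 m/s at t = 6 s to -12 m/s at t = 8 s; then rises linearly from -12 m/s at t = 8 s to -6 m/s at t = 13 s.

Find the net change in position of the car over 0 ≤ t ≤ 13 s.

Net displacement equals the area under the velocity-time graph (areas below the axis count negative).
0–6 s: ½(-2 + 6)(6) = 12 m
6–8 s: ½(6 + -12)(2) = -6 m
8–13 s: ½(-12 + -6)(5) = -45 m
Net displacement = -39 m

-39 m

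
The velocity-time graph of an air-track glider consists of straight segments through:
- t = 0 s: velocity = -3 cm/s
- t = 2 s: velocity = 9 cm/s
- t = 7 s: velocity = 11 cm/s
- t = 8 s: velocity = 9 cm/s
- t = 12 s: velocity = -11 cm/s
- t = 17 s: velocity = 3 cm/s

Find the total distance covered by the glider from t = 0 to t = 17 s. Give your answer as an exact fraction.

3882/35 cm

Distance (not displacement) is the total path length: add the absolute areas under v-t.
0–2 s: v = 0 at t = 0.5 s; triangle areas 0.75 + 6.75 = 7.5 cm
2–7 s: |½(9 + 11)(5)| = 50 cm
7–8 s: |½(11 + 9)(1)| = 10 cm
8–12 s: v = 0 at t = 9.8 s; triangle areas 8.1 + 12.1 = 20.2 cm
12–17 s: v = 0 at t = 223/14 s; triangle areas 605/28 + 45/28 = 325/14 cm
Total distance = 3882/35 cm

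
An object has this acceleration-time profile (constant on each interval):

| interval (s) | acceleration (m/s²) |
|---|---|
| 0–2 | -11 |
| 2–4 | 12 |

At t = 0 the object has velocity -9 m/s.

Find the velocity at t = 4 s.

Δv equals the area under the a-t graph; then v = v₀ + Δv.
0–2 s: -11 × 2 = -22 m/s
2–4 s: 12 × 2 = 24 m/s
Δv = 2 m/s, so v(4) = -9 + (2) = -7 m/s.

-7 m/s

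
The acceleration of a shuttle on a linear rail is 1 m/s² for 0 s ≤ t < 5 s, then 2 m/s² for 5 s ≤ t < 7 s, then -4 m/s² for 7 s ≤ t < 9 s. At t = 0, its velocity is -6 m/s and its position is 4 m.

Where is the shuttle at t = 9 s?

On each constant-a segment, Δv = aΔt and Δx = v₀Δt + ½aΔt²; chain segment to segment.
0–5 s: v starts -6 m/s; Δx = -6·5 + ½·1·5² = -17.5 m; v ends -1 m/s.
5–7 s: v starts -1 m/s; Δx = -1·2 + ½·2·2² = 2 m; v ends 3 m/s.
7–9 s: v starts 3 m/s; Δx = 3·2 + ½·-4·2² = -2 m; v ends -5 m/s.
x(9) = 4 + Σ Δx = -13.5 m.

-13.5 m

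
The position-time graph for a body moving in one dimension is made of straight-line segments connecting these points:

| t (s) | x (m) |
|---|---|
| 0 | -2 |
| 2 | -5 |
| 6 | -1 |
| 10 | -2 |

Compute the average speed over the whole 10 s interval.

Average speed = (total path length)/(elapsed time); on a piecewise-linear x-t graph the path length is Σ|Δx|.
0–2 s: |Δx| = |-5 − -2| = 3 m
2–6 s: |Δx| = |-1 − -5| = 4 m
6–10 s: |Δx| = |-2 − -1| = 1 m
Total path = 8 m; average speed = 8/10 = 0.8 m/s.

0.8 m/s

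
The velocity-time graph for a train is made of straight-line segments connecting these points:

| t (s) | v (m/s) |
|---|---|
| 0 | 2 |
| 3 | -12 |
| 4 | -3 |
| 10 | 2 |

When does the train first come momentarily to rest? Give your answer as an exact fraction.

v changes sign on 0–3 s (from 2 to -12); the graph is linear there, so v = 0 at t = 0 + (-2)·(3 − 0)/(-12 − 2) = 3/7 s.

t = 3/7 s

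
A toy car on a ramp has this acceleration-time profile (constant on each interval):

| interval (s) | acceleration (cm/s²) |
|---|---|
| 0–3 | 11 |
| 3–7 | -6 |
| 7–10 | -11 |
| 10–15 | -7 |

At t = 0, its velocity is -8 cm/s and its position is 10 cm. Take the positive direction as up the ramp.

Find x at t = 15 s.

-206.5 cm

On each constant-a segment, Δv = aΔt and Δx = v₀Δt + ½aΔt²; chain segment to segment.
0–3 s: v starts -8 cm/s; Δx = -8·3 + ½·11·3² = 25.5 cm; v ends 25 cm/s.
3–7 s: v starts 25 cm/s; Δx = 25·4 + ½·-6·4² = 52 cm; v ends 1 cm/s.
7–10 s: v starts 1 cm/s; Δx = 1·3 + ½·-11·3² = -46.5 cm; v ends -32 cm/s.
10–15 s: v starts -32 cm/s; Δx = -32·5 + ½·-7·5² = -247.5 cm; v ends -67 cm/s.
x(15) = 10 + Σ Δx = -206.5 cm.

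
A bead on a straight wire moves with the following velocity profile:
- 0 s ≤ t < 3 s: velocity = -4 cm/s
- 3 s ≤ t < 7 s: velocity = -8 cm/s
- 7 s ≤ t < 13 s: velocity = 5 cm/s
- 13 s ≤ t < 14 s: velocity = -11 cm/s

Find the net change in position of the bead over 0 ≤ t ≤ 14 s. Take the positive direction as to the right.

-25 cm

Displacement is the signed area under the v-t curve.
0–3 s: -4 × 3 = -12 cm
3–7 s: -8 × 4 = -32 cm
7–13 s: 5 × 6 = 30 cm
13–14 s: -11 × 1 = -11 cm
Net displacement = -25 cm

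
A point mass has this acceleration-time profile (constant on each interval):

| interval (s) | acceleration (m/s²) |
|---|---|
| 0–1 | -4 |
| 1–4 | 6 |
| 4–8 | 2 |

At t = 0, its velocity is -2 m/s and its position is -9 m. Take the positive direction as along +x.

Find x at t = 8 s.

On each constant-a segment, Δv = aΔt and Δx = v₀Δt + ½aΔt²; chain segment to segment.
0–1 s: v starts -2 m/s; Δx = -2·1 + ½·-4·1² = -4 m; v ends -6 m/s.
1–4 s: v starts -6 m/s; Δx = -6·3 + ½·6·3² = 9 m; v ends 12 m/s.
4–8 s: v starts 12 m/s; Δx = 12·4 + ½·2·4² = 64 m; v ends 20 m/s.
x(8) = -9 + Σ Δx = 60 m.

60 m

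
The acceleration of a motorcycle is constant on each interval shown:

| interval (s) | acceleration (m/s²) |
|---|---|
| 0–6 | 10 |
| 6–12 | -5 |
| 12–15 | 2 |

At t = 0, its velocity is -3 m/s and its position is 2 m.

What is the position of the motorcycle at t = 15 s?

On each constant-a segment, Δv = aΔt and Δx = v₀Δt + ½aΔt²; chain segment to segment.
0–6 s: v starts -3 m/s; Δx = -3·6 + ½·10·6² = 162 m; v ends 57 m/s.
6–12 s: v starts 57 m/s; Δx = 57·6 + ½·-5·6² = 252 m; v ends 27 m/s.
12–15 s: v starts 27 m/s; Δx = 27·3 + ½·2·3² = 90 m; v ends 33 m/s.
x(15) = 2 + Σ Δx = 506 m.

506 m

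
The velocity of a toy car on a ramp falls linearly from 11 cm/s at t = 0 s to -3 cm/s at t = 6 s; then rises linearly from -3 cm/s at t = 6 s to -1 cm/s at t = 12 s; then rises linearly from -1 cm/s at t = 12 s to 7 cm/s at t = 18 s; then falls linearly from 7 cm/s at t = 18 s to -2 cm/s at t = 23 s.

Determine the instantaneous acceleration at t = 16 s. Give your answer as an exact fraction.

Acceleration is the slope of the v-t graph on 12–18 s: (7 − -1)/(18 − 12) = 4/3 cm/s².

4/3 cm/s²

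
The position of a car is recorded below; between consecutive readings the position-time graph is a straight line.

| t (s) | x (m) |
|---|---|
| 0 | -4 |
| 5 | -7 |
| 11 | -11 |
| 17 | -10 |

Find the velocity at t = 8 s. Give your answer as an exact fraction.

Velocity is the slope of the x-t graph on 5–11 s: (-11 − -7)/(11 − 5) = -2/3 m/s.

-2/3 m/s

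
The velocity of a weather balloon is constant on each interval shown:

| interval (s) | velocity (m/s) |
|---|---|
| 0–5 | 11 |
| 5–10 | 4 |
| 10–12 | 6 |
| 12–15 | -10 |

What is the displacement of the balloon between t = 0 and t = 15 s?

Displacement is the signed area under the v-t curve.
0–5 s: 11 × 5 = 55 m
5–10 s: 4 × 5 = 20 m
10–12 s: 6 × 2 = 12 m
12–15 s: -10 × 3 = -30 m
Net displacement = 57 m

57 m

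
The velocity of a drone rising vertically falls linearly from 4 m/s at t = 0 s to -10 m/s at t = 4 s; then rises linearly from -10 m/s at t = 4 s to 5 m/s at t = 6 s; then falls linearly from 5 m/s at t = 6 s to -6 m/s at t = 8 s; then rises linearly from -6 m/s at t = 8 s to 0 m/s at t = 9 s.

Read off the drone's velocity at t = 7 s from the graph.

On 6–8 s the graph is linear from 5 to -6 m/s: v(7) = 5 + (-6 − 5)·(7 − 6)/(8 − 6) = -0.5 m/s.

-0.5 m/s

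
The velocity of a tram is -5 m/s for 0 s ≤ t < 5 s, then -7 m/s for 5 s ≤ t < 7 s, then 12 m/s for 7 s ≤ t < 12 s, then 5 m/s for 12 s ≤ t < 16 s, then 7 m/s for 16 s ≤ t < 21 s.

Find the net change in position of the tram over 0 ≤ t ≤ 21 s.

76 m

Displacement is the signed area under the v-t curve.
0–5 s: -5 × 5 = -25 m
5–7 s: -7 × 2 = -14 m
7–12 s: 12 × 5 = 60 m
12–16 s: 5 × 4 = 20 m
16–21 s: 7 × 5 = 35 m
Net displacement = 76 m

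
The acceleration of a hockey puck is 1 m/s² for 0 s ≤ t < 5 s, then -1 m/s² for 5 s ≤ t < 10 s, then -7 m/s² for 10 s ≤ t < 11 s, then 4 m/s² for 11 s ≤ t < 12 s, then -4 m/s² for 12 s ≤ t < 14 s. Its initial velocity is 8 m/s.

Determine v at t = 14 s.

-3 m/s

Δv equals the area under the a-t graph; then v = v₀ + Δv.
0–5 s: 1 × 5 = 5 m/s
5–10 s: -1 × 5 = -5 m/s
10–11 s: -7 × 1 = -7 m/s
11–12 s: 4 × 1 = 4 m/s
12–14 s: -4 × 2 = -8 m/s
Δv = -11 m/s, so v(14) = 8 + (-11) = -3 m/s.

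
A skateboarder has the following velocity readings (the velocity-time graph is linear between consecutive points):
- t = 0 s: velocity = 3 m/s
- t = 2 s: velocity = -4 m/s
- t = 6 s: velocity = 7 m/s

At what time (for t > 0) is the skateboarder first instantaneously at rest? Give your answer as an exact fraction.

v changes sign on 0–2 s (from 3 to -4); the graph is linear there, so v = 0 at t = 0 + (-3)·(2 − 0)/(-4 − 3) = 6/7 s.

t = 6/7 s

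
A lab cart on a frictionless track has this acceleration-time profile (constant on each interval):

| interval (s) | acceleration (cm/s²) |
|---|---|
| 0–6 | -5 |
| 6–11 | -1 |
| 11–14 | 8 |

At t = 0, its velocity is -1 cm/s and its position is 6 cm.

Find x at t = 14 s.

On each constant-a segment, Δv = aΔt and Δx = v₀Δt + ½aΔt²; chain segment to segment.
0–6 s: v starts -1 cm/s; Δx = -1·6 + ½·-5·6² = -96 cm; v ends -31 cm/s.
6–11 s: v starts -31 cm/s; Δx = -31·5 + ½·-1·5² = -167.5 cm; v ends -36 cm/s.
11–14 s: v starts -36 cm/s; Δx = -36·3 + ½·8·3² = -72 cm; v ends -12 cm/s.
x(14) = 6 + Σ Δx = -329.5 cm.

-329.5 cm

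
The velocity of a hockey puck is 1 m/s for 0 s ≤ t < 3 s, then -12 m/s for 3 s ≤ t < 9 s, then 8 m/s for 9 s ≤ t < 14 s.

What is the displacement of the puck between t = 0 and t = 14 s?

Net displacement equals the area under the velocity-time graph (areas below the axis count negative).
0–3 s: 1 × 3 = 3 m
3–9 s: -12 × 6 = -72 m
9–14 s: 8 × 5 = 40 m
Net displacement = -29 m

-29 m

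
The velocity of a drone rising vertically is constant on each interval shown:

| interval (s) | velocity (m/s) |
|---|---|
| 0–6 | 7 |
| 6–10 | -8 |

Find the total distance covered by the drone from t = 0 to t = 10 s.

Total distance travelled is ∫|v| dt — sum the magnitudes of each area piece.
0–6 s: |7| × 6 = 42 m
6–10 s: |-8| × 4 = 32 m
Total distance = 74 m

74 m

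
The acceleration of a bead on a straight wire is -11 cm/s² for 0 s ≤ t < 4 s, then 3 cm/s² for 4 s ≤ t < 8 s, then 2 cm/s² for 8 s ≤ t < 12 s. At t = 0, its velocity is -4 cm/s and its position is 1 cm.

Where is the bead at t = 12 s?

On each constant-a segment, Δv = aΔt and Δx = v₀Δt + ½aΔt²; chain segment to segment.
0–4 s: v starts -4 cm/s; Δx = -4·4 + ½·-11·4² = -104 cm; v ends -48 cm/s.
4–8 s: v starts -48 cm/s; Δx = -48·4 + ½·3·4² = -168 cm; v ends -36 cm/s.
8–12 s: v starts -36 cm/s; Δx = -36·4 + ½·2·4² = -128 cm; v ends -28 cm/s.
x(12) = 1 + Σ Δx = -399 cm.

-399 cm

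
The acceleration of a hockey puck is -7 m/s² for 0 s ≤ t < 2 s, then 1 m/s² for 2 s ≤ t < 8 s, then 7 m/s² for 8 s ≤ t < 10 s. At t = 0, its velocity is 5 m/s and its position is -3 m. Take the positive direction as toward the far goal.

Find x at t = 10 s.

-35 m

On each constant-a segment, Δv = aΔt and Δx = v₀Δt + ½aΔt²; chain segment to segment.
0–2 s: v starts 5 m/s; Δx = 5·2 + ½·-7·2² = -4 m; v ends -9 m/s.
2–8 s: v starts -9 m/s; Δx = -9·6 + ½·1·6² = -36 m; v ends -3 m/s.
8–10 s: v starts -3 m/s; Δx = -3·2 + ½·7·2² = 8 m; v ends 11 m/s.
x(10) = -3 + Σ Δx = -35 m.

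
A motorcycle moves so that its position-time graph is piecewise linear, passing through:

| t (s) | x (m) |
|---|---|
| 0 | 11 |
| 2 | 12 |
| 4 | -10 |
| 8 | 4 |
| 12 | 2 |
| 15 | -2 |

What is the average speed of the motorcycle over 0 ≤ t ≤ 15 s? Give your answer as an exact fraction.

43/15 m/s

Average speed = (total path length)/(elapsed time); on a piecewise-linear x-t graph the path length is Σ|Δx|.
0–2 s: |Δx| = |12 − 11| = 1 m
2–4 s: |Δx| = |-10 − 12| = 22 m
4–8 s: |Δx| = |4 − -10| = 14 m
8–12 s: |Δx| = |2 − 4| = 2 m
12–15 s: |Δx| = |-2 − 2| = 4 m
Total path = 43 m; average speed = 43/15 = 43/15 m/s.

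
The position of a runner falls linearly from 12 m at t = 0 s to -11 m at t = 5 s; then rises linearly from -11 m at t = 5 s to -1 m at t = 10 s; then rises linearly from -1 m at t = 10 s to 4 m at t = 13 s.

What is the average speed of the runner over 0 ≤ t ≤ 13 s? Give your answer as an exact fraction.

Average speed = (total path length)/(elapsed time); on a piecewise-linear x-t graph the path length is Σ|Δx|.
0–5 s: |Δx| = |-11 − 12| = 23 m
5–10 s: |Δx| = |-1 − -11| = 10 m
10–13 s: |Δx| = |4 − -1| = 5 m
Total path = 38 m; average speed = 38/13 = 38/13 m/s.

38/13 m/s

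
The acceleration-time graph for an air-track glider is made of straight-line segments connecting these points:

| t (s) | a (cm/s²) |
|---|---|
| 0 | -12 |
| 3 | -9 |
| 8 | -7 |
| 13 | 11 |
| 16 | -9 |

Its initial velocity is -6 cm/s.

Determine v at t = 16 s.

-64.5 cm/s

Δv equals the area under the a-t graph; then v = v₀ + Δv.
0–3 s: ½(-12 + -9)(3) = -31.5 cm/s
3–8 s: ½(-9 + -7)(5) = -40 cm/s
8–13 s: ½(-7 + 11)(5) = 10 cm/s
13–16 s: ½(11 + -9)(3) = 3 cm/s
Δv = -58.5 cm/s, so v(16) = -6 + (-58.5) = -64.5 cm/s.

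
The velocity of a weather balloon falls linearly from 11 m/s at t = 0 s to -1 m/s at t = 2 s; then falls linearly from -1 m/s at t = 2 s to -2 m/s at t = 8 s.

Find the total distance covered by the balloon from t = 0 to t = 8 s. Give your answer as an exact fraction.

115/6 m

Distance (not displacement) is the total path length: add the absolute areas under v-t.
0–2 s: v = 0 at t = 11/6 s; triangle areas 121/12 + 1/12 = 61/6 m
2–8 s: |½(-1 + -2)(6)| = 9 m
Total distance = 115/6 m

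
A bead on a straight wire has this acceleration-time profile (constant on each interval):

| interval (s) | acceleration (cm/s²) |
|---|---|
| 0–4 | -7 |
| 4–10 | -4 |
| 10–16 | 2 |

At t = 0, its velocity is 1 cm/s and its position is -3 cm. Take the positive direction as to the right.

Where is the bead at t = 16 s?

-559 cm

On each constant-a segment, Δv = aΔt and Δx = v₀Δt + ½aΔt²; chain segment to segment.
0–4 s: v starts 1 cm/s; Δx = 1·4 + ½·-7·4² = -52 cm; v ends -27 cm/s.
4–10 s: v starts -27 cm/s; Δx = -27·6 + ½·-4·6² = -234 cm; v ends -51 cm/s.
10–16 s: v starts -51 cm/s; Δx = -51·6 + ½·2·6² = -270 cm; v ends -39 cm/s.
x(16) = -3 + Σ Δx = -559 cm.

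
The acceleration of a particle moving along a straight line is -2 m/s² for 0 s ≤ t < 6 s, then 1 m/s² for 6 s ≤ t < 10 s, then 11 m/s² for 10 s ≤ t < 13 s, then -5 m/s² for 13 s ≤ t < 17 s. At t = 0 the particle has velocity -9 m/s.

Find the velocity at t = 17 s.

Δv equals the area under the a-t graph; then v = v₀ + Δv.
0–6 s: -2 × 6 = -12 m/s
6–10 s: 1 × 4 = 4 m/s
10–13 s: 11 × 3 = 33 m/s
13–17 s: -5 × 4 = -20 m/s
Δv = 5 m/s, so v(17) = -9 + (5) = -4 m/s.

-4 m/s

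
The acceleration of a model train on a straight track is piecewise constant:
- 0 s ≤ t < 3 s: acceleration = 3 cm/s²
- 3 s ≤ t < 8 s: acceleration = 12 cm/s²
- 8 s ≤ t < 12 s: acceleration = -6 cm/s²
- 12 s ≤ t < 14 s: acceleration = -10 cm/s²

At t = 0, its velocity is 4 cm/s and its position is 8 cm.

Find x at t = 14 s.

570.5 cm

On each constant-a segment, Δv = aΔt and Δx = v₀Δt + ½aΔt²; chain segment to segment.
0–3 s: v starts 4 cm/s; Δx = 4·3 + ½·3·3² = 25.5 cm; v ends 13 cm/s.
3–8 s: v starts 13 cm/s; Δx = 13·5 + ½·12·5² = 215 cm; v ends 73 cm/s.
8–12 s: v starts 73 cm/s; Δx = 73·4 + ½·-6·4² = 244 cm; v ends 49 cm/s.
12–14 s: v starts 49 cm/s; Δx = 49·2 + ½·-10·2² = 78 cm; v ends 29 cm/s.
x(14) = 8 + Σ Δx = 570.5 cm.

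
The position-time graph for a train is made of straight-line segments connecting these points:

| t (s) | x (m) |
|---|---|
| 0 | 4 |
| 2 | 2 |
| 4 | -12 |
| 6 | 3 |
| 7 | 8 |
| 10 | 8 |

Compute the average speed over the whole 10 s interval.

3.6 m/s

Average speed = (total path length)/(elapsed time); on a piecewise-linear x-t graph the path length is Σ|Δx|.
0–2 s: |Δx| = |2 − 4| = 2 m
2–4 s: |Δx| = |-12 − 2| = 14 m
4–6 s: |Δx| = |3 − -12| = 15 m
6–7 s: |Δx| = |8 − 3| = 5 m
7–10 s: |Δx| = |8 − 8| = 0 m
Total path = 36 m; average speed = 36/10 = 3.6 m/s.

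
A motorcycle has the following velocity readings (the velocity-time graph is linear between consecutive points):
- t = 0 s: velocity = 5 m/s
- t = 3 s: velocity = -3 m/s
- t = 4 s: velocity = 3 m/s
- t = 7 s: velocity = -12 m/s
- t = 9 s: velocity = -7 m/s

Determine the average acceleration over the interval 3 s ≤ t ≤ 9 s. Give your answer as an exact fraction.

-2/3 m/s²

Average acceleration = Δv/Δt = (-7 − -3)/(9 − 3) = -2/3 m/s².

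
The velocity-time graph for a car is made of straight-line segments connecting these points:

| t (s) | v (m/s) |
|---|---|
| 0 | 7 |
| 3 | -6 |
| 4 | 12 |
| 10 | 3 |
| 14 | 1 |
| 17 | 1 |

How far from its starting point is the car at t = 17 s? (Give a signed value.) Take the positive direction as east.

Displacement is the signed area under the v-t curve.
0–3 s: ½(7 + -6)(3) = 1.5 m
3–4 s: ½(-6 + 12)(1) = 3 m
4–10 s: ½(12 + 3)(6) = 45 m
10–14 s: ½(3 + 1)(4) = 8 m
14–17 s: 1 × 3 = 3 m
Net displacement = 60.5 m

60.5 m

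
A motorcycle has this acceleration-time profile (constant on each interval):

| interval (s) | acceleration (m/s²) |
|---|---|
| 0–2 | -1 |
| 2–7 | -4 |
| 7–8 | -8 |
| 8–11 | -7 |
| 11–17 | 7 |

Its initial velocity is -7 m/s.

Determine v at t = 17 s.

Δv equals the area under the a-t graph; then v = v₀ + Δv.
0–2 s: -1 × 2 = -2 m/s
2–7 s: -4 × 5 = -20 m/s
7–8 s: -8 × 1 = -8 m/s
8–11 s: -7 × 3 = -21 m/s
11–17 s: 7 × 6 = 42 m/s
Δv = -9 m/s, so v(17) = -7 + (-9) = -16 m/s.

-16 m/s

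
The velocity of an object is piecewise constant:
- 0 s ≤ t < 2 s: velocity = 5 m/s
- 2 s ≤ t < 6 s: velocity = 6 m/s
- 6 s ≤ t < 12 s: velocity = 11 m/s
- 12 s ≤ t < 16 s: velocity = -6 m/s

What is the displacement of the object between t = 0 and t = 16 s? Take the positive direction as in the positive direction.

Displacement is the signed area under the v-t curve.
0–2 s: 5 × 2 = 10 m
2–6 s: 6 × 4 = 24 m
6–12 s: 11 × 6 = 66 m
12–16 s: -6 × 4 = -24 m
Net displacement = 76 m

76 m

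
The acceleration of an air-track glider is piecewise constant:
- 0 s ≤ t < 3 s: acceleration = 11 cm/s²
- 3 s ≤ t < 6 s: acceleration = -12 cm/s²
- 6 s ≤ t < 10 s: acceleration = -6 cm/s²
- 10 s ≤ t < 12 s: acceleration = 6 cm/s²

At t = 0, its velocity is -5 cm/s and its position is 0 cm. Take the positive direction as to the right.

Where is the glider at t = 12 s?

-67.5 cm

On each constant-a segment, Δv = aΔt and Δx = v₀Δt + ½aΔt²; chain segment to segment.
0–3 s: v starts -5 cm/s; Δx = -5·3 + ½·11·3² = 34.5 cm; v ends 28 cm/s.
3–6 s: v starts 28 cm/s; Δx = 28·3 + ½·-12·3² = 30 cm; v ends -8 cm/s.
6–10 s: v starts -8 cm/s; Δx = -8·4 + ½·-6·4² = -80 cm; v ends -32 cm/s.
10–12 s: v starts -32 cm/s; Δx = -32·2 + ½·6·2² = -52 cm; v ends -20 cm/s.
x(12) = 0 + Σ Δx = -67.5 cm.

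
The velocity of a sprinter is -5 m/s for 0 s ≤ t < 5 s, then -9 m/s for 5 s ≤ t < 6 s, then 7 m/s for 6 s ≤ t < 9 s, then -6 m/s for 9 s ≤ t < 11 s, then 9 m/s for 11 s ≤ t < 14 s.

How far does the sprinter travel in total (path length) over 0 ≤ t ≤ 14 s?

94 m

Distance (not displacement) is the total path length: add the absolute areas under v-t.
0–5 s: |-5| × 5 = 25 m
5–6 s: |-9| × 1 = 9 m
6–9 s: |7| × 3 = 21 m
9–11 s: |-6| × 2 = 12 m
11–14 s: |9| × 3 = 27 m
Total distance = 94 m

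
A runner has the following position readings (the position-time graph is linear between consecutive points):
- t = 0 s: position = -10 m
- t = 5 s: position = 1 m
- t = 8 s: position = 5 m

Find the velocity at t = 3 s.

Velocity is the slope of the x-t graph on 0–5 s: (1 − -10)/(5 − 0) = 2.2 m/s.

2.2 m/s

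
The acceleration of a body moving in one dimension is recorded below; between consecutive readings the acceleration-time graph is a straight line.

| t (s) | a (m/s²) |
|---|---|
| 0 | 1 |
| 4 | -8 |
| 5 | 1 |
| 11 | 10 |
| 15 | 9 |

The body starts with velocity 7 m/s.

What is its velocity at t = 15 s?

60.5 m/s

Δv equals the area under the a-t graph; then v = v₀ + Δv.
0–4 s: ½(1 + -8)(4) = -14 m/s
4–5 s: ½(-8 + 1)(1) = -3.5 m/s
5–11 s: ½(1 + 10)(6) = 33 m/s
11–15 s: ½(10 + 9)(4) = 38 m/s
Δv = 53.5 m/s, so v(15) = 7 + (53.5) = 60.5 m/s.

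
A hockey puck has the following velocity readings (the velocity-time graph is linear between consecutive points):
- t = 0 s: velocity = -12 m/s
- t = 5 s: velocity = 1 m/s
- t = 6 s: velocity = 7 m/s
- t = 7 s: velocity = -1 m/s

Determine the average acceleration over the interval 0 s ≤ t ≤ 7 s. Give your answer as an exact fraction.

Average acceleration = Δv/Δt = (-1 − -12)/(7 − 0) = 11/7 m/s².

11/7 m/s²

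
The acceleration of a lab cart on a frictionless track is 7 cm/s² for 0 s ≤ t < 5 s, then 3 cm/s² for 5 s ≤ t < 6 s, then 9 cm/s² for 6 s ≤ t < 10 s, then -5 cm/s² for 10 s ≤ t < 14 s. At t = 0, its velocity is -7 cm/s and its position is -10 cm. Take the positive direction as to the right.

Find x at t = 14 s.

496 cm

On each constant-a segment, Δv = aΔt and Δx = v₀Δt + ½aΔt²; chain segment to segment.
0–5 s: v starts -7 cm/s; Δx = -7·5 + ½·7·5² = 52.5 cm; v ends 28 cm/s.
5–6 s: v starts 28 cm/s; Δx = 28·1 + ½·3·1² = 29.5 cm; v ends 31 cm/s.
6–10 s: v starts 31 cm/s; Δx = 31·4 + ½·9·4² = 196 cm; v ends 67 cm/s.
10–14 s: v starts 67 cm/s; Δx = 67·4 + ½·-5·4² = 228 cm; v ends 47 cm/s.
x(14) = -10 + Σ Δx = 496 cm.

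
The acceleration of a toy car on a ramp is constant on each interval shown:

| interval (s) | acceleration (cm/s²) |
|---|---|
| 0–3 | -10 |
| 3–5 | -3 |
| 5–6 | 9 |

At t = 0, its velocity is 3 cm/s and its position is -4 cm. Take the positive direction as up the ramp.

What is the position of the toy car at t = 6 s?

On each constant-a segment, Δv = aΔt and Δx = v₀Δt + ½aΔt²; chain segment to segment.
0–3 s: v starts 3 cm/s; Δx = 3·3 + ½·-10·3² = -36 cm; v ends -27 cm/s.
3–5 s: v starts -27 cm/s; Δx = -27·2 + ½·-3·2² = -60 cm; v ends -33 cm/s.
5–6 s: v starts -33 cm/s; Δx = -33·1 + ½·9·1² = -28.5 cm; v ends -24 cm/s.
x(6) = -4 + Σ Δx = -128.5 cm.

-128.5 cm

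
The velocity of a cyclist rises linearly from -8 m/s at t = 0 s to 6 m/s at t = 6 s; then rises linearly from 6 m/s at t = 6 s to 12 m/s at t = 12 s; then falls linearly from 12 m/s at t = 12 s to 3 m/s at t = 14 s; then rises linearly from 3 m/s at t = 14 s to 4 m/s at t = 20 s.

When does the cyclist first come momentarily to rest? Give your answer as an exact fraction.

v changes sign on 0–6 s (from -8 to 6); the graph is linear there, so v = 0 at t = 0 + (8)·(6 − 0)/(6 − -8) = 24/7 s.

t = 24/7 s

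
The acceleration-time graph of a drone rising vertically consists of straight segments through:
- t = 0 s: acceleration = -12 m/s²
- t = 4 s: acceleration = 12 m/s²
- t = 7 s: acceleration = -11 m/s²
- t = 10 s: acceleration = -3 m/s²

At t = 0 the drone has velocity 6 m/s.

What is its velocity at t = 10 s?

-13.5 m/s

Δv equals the area under the a-t graph; then v = v₀ + Δv.
0–4 s: ½(-12 + 12)(4) = 0 m/s
4–7 s: ½(12 + -11)(3) = 1.5 m/s
7–10 s: ½(-11 + -3)(3) = -21 m/s
Δv = -19.5 m/s, so v(10) = 6 + (-19.5) = -13.5 m/s.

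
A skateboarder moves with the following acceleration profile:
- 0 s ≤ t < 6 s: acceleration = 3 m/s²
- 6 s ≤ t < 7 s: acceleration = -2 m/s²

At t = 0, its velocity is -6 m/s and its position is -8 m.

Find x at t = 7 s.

21 m

On each constant-a segment, Δv = aΔt and Δx = v₀Δt + ½aΔt²; chain segment to segment.
0–6 s: v starts -6 m/s; Δx = -6·6 + ½·3·6² = 18 m; v ends 12 m/s.
6–7 s: v starts 12 m/s; Δx = 12·1 + ½·-2·1² = 11 m; v ends 10 m/s.
x(7) = -8 + Σ Δx = 21 m.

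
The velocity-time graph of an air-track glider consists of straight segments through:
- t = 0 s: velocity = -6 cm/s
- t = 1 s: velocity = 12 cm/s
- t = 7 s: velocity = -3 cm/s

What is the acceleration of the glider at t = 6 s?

Acceleration is the slope of the v-t graph on 1–7 s: (-3 − 12)/(7 − 1) = -2.5 cm/s².

-2.5 cm/s²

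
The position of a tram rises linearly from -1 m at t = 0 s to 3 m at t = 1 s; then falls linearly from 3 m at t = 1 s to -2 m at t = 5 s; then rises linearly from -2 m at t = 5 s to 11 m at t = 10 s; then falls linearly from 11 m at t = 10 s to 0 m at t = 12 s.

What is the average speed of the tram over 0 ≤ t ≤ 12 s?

Average speed = (total path length)/(elapsed time); on a piecewise-linear x-t graph the path length is Σ|Δx|.
0–1 s: |Δx| = |3 − -1| = 4 m
1–5 s: |Δx| = |-2 − 3| = 5 m
5–10 s: |Δx| = |11 − -2| = 13 m
10–12 s: |Δx| = |0 − 11| = 11 m
Total path = 33 m; average speed = 33/12 = 2.75 m/s.

2.75 m/s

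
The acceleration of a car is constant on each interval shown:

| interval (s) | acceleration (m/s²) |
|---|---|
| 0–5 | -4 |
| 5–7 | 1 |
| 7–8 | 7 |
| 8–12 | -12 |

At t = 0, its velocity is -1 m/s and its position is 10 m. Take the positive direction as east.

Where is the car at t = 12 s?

On each constant-a segment, Δv = aΔt and Δx = v₀Δt + ½aΔt²; chain segment to segment.
0–5 s: v starts -1 m/s; Δx = -1·5 + ½·-4·5² = -55 m; v ends -21 m/s.
5–7 s: v starts -21 m/s; Δx = -21·2 + ½·1·2² = -40 m; v ends -19 m/s.
7–8 s: v starts -19 m/s; Δx = -19·1 + ½·7·1² = -15.5 m; v ends -12 m/s.
8–12 s: v starts -12 m/s; Δx = -12·4 + ½·-12·4² = -144 m; v ends -60 m/s.
x(12) = 10 + Σ Δx = -244.5 m.

-244.5 m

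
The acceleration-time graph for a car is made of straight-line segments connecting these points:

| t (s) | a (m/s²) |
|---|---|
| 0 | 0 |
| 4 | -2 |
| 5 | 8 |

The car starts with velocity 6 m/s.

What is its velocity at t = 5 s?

5 m/s

Δv equals the area under the a-t graph; then v = v₀ + Δv.
0–4 s: ½(0 + -2)(4) = -4 m/s
4–5 s: ½(-2 + 8)(1) = 3 m/s
Δv = -1 m/s, so v(5) = 6 + (-1) = 5 m/s.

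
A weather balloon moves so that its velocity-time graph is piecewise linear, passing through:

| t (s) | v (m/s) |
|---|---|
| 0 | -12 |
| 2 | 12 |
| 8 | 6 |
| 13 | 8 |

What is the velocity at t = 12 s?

On 8–13 s the graph is linear from 6 to 8 m/s: v(12) = 6 + (8 − 6)·(12 − 8)/(13 − 8) = 7.6 m/s.

7.6 m/s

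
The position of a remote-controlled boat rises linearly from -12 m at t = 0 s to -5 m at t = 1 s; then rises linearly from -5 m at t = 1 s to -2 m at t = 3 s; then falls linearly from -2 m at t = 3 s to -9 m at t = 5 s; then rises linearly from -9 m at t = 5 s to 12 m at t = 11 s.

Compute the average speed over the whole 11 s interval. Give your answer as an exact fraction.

Average speed = (total path length)/(elapsed time); on a piecewise-linear x-t graph the path length is Σ|Δx|.
0–1 s: |Δx| = |-5 − -12| = 7 m
1–3 s: |Δx| = |-2 − -5| = 3 m
3–5 s: |Δx| = |-9 − -2| = 7 m
5–11 s: |Δx| = |12 − -9| = 21 m
Total path = 38 m; average speed = 38/11 = 38/11 m/s.

38/11 m/s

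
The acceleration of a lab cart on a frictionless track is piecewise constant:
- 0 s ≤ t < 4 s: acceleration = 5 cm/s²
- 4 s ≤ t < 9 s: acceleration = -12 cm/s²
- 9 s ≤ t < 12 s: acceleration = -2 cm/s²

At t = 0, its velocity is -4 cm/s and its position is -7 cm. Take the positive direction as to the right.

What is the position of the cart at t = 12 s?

On each constant-a segment, Δv = aΔt and Δx = v₀Δt + ½aΔt²; chain segment to segment.
0–4 s: v starts -4 cm/s; Δx = -4·4 + ½·5·4² = 24 cm; v ends 16 cm/s.
4–9 s: v starts 16 cm/s; Δx = 16·5 + ½·-12·5² = -70 cm; v ends -44 cm/s.
9–12 s: v starts -44 cm/s; Δx = -44·3 + ½·-2·3² = -141 cm; v ends -50 cm/s.
x(12) = -7 + Σ Δx = -194 cm.

-194 cm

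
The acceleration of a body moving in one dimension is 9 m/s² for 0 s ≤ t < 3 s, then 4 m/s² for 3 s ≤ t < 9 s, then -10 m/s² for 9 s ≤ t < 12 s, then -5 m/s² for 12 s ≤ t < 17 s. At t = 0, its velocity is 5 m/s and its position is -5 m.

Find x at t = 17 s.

505 m

On each constant-a segment, Δv = aΔt and Δx = v₀Δt + ½aΔt²; chain segment to segment.
0–3 s: v starts 5 m/s; Δx = 5·3 + ½·9·3² = 55.5 m; v ends 32 m/s.
3–9 s: v starts 32 m/s; Δx = 32·6 + ½·4·6² = 264 m; v ends 56 m/s.
9–12 s: v starts 56 m/s; Δx = 56·3 + ½·-10·3² = 123 m; v ends 26 m/s.
12–17 s: v starts 26 m/s; Δx = 26·5 + ½·-5·5² = 67.5 m; v ends 1 m/s.
x(17) = -5 + Σ Δx = 505 m.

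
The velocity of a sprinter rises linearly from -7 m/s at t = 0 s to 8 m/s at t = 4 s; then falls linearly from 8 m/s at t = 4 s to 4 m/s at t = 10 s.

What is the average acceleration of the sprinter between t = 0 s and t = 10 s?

Average acceleration = Δv/Δt = (4 − -7)/(10 − 0) = 1.1 m/s².

1.1 m/s²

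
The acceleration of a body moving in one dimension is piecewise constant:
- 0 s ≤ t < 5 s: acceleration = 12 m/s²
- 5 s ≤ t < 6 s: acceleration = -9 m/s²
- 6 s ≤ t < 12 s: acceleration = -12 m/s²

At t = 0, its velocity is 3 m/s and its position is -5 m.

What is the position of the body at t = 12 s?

326.5 m

On each constant-a segment, Δv = aΔt and Δx = v₀Δt + ½aΔt²; chain segment to segment.
0–5 s: v starts 3 m/s; Δx = 3·5 + ½·12·5² = 165 m; v ends 63 m/s.
5–6 s: v starts 63 m/s; Δx = 63·1 + ½·-9·1² = 58.5 m; v ends 54 m/s.
6–12 s: v starts 54 m/s; Δx = 54·6 + ½·-12·6² = 108 m; v ends -18 m/s.
x(12) = -5 + Σ Δx = 326.5 m.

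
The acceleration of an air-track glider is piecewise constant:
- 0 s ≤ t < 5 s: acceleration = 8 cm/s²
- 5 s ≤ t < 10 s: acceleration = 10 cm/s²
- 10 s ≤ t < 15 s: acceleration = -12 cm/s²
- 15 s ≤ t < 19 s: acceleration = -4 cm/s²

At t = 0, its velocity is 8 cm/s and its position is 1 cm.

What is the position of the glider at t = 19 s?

On each constant-a segment, Δv = aΔt and Δx = v₀Δt + ½aΔt²; chain segment to segment.
0–5 s: v starts 8 cm/s; Δx = 8·5 + ½·8·5² = 140 cm; v ends 48 cm/s.
5–10 s: v starts 48 cm/s; Δx = 48·5 + ½·10·5² = 365 cm; v ends 98 cm/s.
10–15 s: v starts 98 cm/s; Δx = 98·5 + ½·-12·5² = 340 cm; v ends 38 cm/s.
15–19 s: v starts 38 cm/s; Δx = 38·4 + ½·-4·4² = 120 cm; v ends 22 cm/s.
x(19) = 1 + Σ Δx = 966 cm.

966 cm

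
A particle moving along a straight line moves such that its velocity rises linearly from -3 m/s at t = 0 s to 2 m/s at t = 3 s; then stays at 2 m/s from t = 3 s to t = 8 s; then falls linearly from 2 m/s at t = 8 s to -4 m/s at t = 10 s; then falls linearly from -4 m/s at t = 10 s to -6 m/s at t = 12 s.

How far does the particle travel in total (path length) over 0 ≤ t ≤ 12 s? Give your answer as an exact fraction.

817/30 m

Distance (not displacement) is the total path length: add the absolute areas under v-t.
0–3 s: v = 0 at t = 1.8 s; triangle areas 2.7 + 1.2 = 3.9 m
3–8 s: |2| × 5 = 10 m
8–10 s: v = 0 at t = 26/3 s; triangle areas 2/3 + 8/3 = 10/3 m
10–12 s: |½(-4 + -6)(2)| = 10 m
Total distance = 817/30 m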